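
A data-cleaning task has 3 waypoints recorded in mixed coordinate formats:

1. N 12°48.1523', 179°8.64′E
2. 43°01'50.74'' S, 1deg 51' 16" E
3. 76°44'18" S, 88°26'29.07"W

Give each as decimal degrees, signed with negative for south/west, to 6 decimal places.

1. 12.802538, 179.144000
2. -43.030761, 1.854444
3. -76.738333, -88.441408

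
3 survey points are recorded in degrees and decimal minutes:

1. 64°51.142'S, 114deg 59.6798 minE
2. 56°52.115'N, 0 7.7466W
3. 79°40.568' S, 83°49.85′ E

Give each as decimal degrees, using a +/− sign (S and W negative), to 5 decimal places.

Point 1:
  φ: 51.142′ = 0.852367°; total 64.852367
  S ⇒ negate
  Lon: 114 + 59.6798/60 = 114.994663
  E ⇒ keep positive
Point 2:
  Lat: 56 + 52.115/60 = 56.868583
  N ⇒ keep positive
  Lon: 0 + 7.7466/60 = 0.129110
  hemisphere W, so the sign is −
Point 3:
  Latitude: 79 + 40.568/60 = 79.676133
  S → negative
  Longitude: 83 + 49.85/60 = 83.830833
  E → positive

1. -64.85237, 114.99466
2. 56.86858, -0.12911
3. -79.67613, 83.83083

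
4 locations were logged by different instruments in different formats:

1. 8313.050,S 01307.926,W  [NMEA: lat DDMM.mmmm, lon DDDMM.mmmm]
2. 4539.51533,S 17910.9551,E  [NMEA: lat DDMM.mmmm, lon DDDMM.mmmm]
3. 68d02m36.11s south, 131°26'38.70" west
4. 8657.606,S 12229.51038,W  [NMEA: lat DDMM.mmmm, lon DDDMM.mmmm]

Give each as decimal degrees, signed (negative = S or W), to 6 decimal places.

1. -83.217500, -13.132100
2. -45.658589, 179.182585
3. -68.043364, -131.444083
4. -86.960100, -122.491840

Point 1:
  Lat: split at 2 digits → 83° and 13.05′; 83 + 13.05/60 = 83.2175000
  S → negative
  Longitude: degrees = first 3 digits = 13, minutes = 7.926; 13 + 7.926/60 = 13.1321000
  hemisphere W, so the sign is −
Point 2:
  Latitude: degrees = first 2 digits = 45, minutes = 39.51533; 45 + 39.51533/60 = 45.6585888
  hemisphere S, so the sign is −
  λ: split at 3 digits → 179° and 10.9551′; 179 + 10.9551/60 = 179.1825850
  E → positive
Point 3:
  Latitude: 2′ + 36.11″ = 2.60183′; 68 + 2.60183/60 = 68.0433639
  S → negative
  Longitude: 131 + 26/60 + 38.7/3600 = 131.4440833
  W ⇒ negate
Point 4:
  Latitude: split at 2 digits → 86° and 57.606′; 86 + 57.606/60 = 86.9601000
  S → negative
  λ: split at 3 digits → 122° and 29.51038′; 122 + 29.51038/60 = 122.4918397
  hemisphere W, so the sign is −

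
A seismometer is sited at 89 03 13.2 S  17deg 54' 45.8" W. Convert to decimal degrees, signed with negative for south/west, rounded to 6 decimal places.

Lat: 3′ + 13.2″ = 3.22000′; 89 + 3.22000/60 = 89.0536667
hemisphere S, so the sign is −
Lon: 17° + 54/60 + 45.8/3600 = 17 + 0.900000 + 0.012722 = 17.9127222
W ⇒ negate

-89.053667, -17.912722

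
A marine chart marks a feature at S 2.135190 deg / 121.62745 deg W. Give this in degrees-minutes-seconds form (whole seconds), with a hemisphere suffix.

2°08′7″ S, 121°37′39″ W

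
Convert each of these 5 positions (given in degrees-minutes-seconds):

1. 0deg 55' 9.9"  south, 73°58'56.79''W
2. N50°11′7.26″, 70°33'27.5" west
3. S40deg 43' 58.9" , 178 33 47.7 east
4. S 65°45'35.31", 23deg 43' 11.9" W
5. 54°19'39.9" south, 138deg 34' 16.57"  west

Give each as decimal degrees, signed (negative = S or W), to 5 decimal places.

1. -0.91942, -73.98244
2. 50.18535, -70.55764
3. -40.73303, 178.56325
4. -65.75981, -23.71997
5. -54.32775, -138.57127

Point 1:
  Latitude: 0° + 55/60 + 9.9/3600 = 0 + 0.916667 + 0.002750 = 0.919417
  S ⇒ negate
  λ: 73 + 58/60 + 56.79/3600 = 73.982442
  W → negative
Point 2:
  φ: 50 + 11/60 + 7.26/3600 = 50.185350
  N → positive
  λ: 33′ + 27.5″ = 33.45833′; 70 + 33.45833/60 = 70.557639
  W → negative
Point 3:
  φ: 40° + 43/60 + 58.9/3600 = 40 + 0.716667 + 0.016361 = 40.733028
  S ⇒ negate
  λ: 178 + 33/60 + 47.7/3600 = 178.563250
  E ⇒ keep positive
Point 4:
  Latitude: 45′ + 35.31″ = 45.58850′; 65 + 45.58850/60 = 65.759808
  S ⇒ negate
  Longitude: 23 + 43/60 + 11.9/3600 = 23.719972
  hemisphere W, so the sign is −
Point 5:
  Latitude: 54 + 19/60 + 39.9/3600 = 54.327750
  S → negative
  Longitude: 138 + 34/60 + 16.57/3600 = 138.571269
  hemisphere W, so the sign is −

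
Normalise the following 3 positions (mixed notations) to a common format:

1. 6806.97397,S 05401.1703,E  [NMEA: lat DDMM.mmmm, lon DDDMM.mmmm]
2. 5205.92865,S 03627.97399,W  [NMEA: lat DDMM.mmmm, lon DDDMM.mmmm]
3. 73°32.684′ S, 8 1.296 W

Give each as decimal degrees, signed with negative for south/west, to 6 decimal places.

Point 1:
  Latitude: split at 2 digits → 68° and 6.97397′; 68 + 6.97397/60 = 68.1162328
  hemisphere S, so the sign is −
  λ: split at 3 digits → 054° and 1.1703′; 54 + 1.1703/60 = 54.0195050
  E → positive
Point 2:
  Lat: degrees = first 2 digits = 52, minutes = 5.92865; 52 + 5.92865/60 = 52.0988108
  S ⇒ negate
  Longitude: degrees = first 3 digits = 36, minutes = 27.97399; 36 + 27.97399/60 = 36.4662332
  hemisphere W, so the sign is −
Point 3:
  Latitude: 32.684′ = 0.544733°; total 73.5447333
  S → negative
  Longitude: 1.296′ = 0.021600°; total 8.0216000
  hemisphere W, so the sign is −

1. -68.116233, 54.019505
2. -52.098811, -36.466233
3. -73.544733, -8.021600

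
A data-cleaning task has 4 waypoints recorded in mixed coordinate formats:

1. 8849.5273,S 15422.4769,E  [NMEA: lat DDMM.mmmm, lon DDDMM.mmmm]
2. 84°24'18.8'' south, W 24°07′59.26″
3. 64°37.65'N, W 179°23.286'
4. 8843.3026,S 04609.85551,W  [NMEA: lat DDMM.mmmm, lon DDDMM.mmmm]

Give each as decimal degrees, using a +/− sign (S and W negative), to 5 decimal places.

Point 1:
  φ: split at 2 digits → 88° and 49.5273′; 88 + 49.5273/60 = 88.825455
  S → negative
  Lon: split at 3 digits → 154° and 22.4769′; 154 + 22.4769/60 = 154.374615
  E → positive
Point 2:
  Lat: 84 + 24/60 + 18.8/3600 = 84.405222
  S → negative
  Longitude: 24 + 7/60 + 59.26/3600 = 24.133128
  hemisphere W, so the sign is −
Point 3:
  Lat: 64 + 37.65/60 = 64.627500
  N → positive
  Lon: 179 + 23.286/60 = 179.388100
  hemisphere W, so the sign is −
Point 4:
  φ: degrees = first 2 digits = 88, minutes = 43.3026; 88 + 43.3026/60 = 88.721710
  S → negative
  Longitude: degrees = first 3 digits = 46, minutes = 9.85551; 46 + 9.85551/60 = 46.164259
  W ⇒ negate

1. -88.82546, 154.37462
2. -84.40522, -24.13313
3. 64.62750, -179.38810
4. -88.72171, -46.16426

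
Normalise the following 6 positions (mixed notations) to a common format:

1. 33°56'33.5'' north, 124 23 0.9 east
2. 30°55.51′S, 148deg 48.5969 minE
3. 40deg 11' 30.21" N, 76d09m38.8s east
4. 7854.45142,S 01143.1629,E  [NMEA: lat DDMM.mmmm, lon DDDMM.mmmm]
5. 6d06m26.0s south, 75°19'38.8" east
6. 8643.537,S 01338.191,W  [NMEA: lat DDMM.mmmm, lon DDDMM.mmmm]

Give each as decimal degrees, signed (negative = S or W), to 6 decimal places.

Point 1:
  Lat: 56′ + 33.5″ = 56.55833′; 33 + 56.55833/60 = 33.9426389
  N → positive
  λ: 124° + 23/60 + 0.9/3600 = 124 + 0.383333 + 0.000250 = 124.3835833
  E → positive
Point 2:
  φ: 30 + 55.51/60 = 30.9251667
  S → negative
  Lon: 148 + 48.5969/60 = 148.8099483
  E ⇒ keep positive
Point 3:
  φ: 40° + 11/60 + 30.21/3600 = 40 + 0.183333 + 0.008392 = 40.1917250
  N ⇒ keep positive
  Longitude: 9′ + 38.8″ = 9.64667′; 76 + 9.64667/60 = 76.1607778
  E → positive
Point 4:
  Latitude: degrees = first 2 digits = 78, minutes = 54.45142; 78 + 54.45142/60 = 78.9075237
  hemisphere S, so the sign is −
  Longitude: degrees = first 3 digits = 11, minutes = 43.1629; 11 + 43.1629/60 = 11.7193817
  E ⇒ keep positive
Point 5:
  φ: 6° + 6/60 + 26/3600 = 6 + 0.100000 + 0.007222 = 6.1072222
  S → negative
  Lon: 75 + 19/60 + 38.8/3600 = 75.3274444
  E ⇒ keep positive
Point 6:
  φ: degrees = first 2 digits = 86, minutes = 43.537; 86 + 43.537/60 = 86.7256167
  S ⇒ negate
  Longitude: degrees = first 3 digits = 13, minutes = 38.191; 13 + 38.191/60 = 13.6365167
  W ⇒ negate

1. 33.942639, 124.383583
2. -30.925167, 148.809948
3. 40.191725, 76.160778
4. -78.907524, 11.719382
5. -6.107222, 75.327444
6. -86.725617, -13.636517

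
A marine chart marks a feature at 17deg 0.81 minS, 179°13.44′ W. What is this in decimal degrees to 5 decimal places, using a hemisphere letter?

Lat: 0.81′ = 0.013500°; total 17.013500
Longitude: 13.44′ = 0.224000°; total 179.224000

17.01350° S, 179.22400° W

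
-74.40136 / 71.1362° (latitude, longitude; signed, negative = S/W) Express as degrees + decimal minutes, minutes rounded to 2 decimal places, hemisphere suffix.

74° 24.08′ S, 71° 8.17′ E

Latitude is negative → S; |value| = 74.401360
Latitude: 74° + 0.401360 × 60 = 74° 24.0816′
Lon: fractional part 0.136200 → 8.1720 minutes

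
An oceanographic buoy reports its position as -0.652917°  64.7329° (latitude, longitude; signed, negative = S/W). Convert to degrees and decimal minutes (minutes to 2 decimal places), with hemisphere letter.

0° 39.18′ S, 64° 43.97′ E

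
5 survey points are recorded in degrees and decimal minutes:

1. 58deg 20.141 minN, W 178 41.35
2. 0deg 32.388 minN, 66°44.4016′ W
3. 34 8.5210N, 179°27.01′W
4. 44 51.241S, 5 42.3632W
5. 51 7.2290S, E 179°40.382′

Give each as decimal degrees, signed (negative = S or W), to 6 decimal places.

Point 1:
  Lat: 20.141′ = 0.335683°; total 58.3356833
  N ⇒ keep positive
  Lon: 41.35′ = 0.689167°; total 178.6891667
  W → negative
Point 2:
  Lat: 32.388′ = 0.539800°; total 0.5398000
  N ⇒ keep positive
  Longitude: 44.4016′ = 0.740027°; total 66.7400267
  hemisphere W, so the sign is −
Point 3:
  Lat: 34 + 8.521/60 = 34.1420167
  N ⇒ keep positive
  Lon: 179 + 27.01/60 = 179.4501667
  W → negative
Point 4:
  Latitude: 51.241′ = 0.854017°; total 44.8540167
  S → negative
  λ: 5 + 42.3632/60 = 5.7060533
  W → negative
Point 5:
  Latitude: 51 + 7.229/60 = 51.1204833
  S ⇒ negate
  Lon: 40.382′ = 0.673033°; total 179.6730333
  E ⇒ keep positive

1. 58.335683, -178.689167
2. 0.539800, -66.740027
3. 34.142017, -179.450167
4. -44.854017, -5.706053
5. -51.120483, 179.673033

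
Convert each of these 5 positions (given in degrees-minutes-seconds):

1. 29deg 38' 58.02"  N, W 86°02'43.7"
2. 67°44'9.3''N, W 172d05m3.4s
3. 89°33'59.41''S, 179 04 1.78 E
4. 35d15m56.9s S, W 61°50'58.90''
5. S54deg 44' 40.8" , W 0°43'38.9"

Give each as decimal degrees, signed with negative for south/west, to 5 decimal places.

Point 1:
  Latitude: 29° + 38/60 + 58.02/3600 = 29 + 0.633333 + 0.016117 = 29.649450
  N → positive
  λ: 2′ + 43.7″ = 2.72833′; 86 + 2.72833/60 = 86.045472
  W ⇒ negate
Point 2:
  φ: 67 + 44/60 + 9.3/3600 = 67.735917
  N → positive
  Longitude: 172 + 5/60 + 3.4/3600 = 172.084278
  hemisphere W, so the sign is −
Point 3:
  φ: 89 + 33/60 + 59.41/3600 = 89.566503
  hemisphere S, so the sign is −
  Longitude: 4′ + 1.78″ = 4.02967′; 179 + 4.02967/60 = 179.067161
  E ⇒ keep positive
Point 4:
  φ: 35 + 15/60 + 56.9/3600 = 35.265806
  S ⇒ negate
  Longitude: 50′ + 58.9″ = 50.98167′; 61 + 50.98167/60 = 61.849694
  hemisphere W, so the sign is −
Point 5:
  Lat: 54 + 44/60 + 40.8/3600 = 54.744667
  S ⇒ negate
  Longitude: 0° + 43/60 + 38.9/3600 = 0 + 0.716667 + 0.010806 = 0.727472
  W ⇒ negate

1. 29.64945, -86.04547
2. 67.73592, -172.08428
3. -89.56650, 179.06716
4. -35.26581, -61.84969
5. -54.74467, -0.72747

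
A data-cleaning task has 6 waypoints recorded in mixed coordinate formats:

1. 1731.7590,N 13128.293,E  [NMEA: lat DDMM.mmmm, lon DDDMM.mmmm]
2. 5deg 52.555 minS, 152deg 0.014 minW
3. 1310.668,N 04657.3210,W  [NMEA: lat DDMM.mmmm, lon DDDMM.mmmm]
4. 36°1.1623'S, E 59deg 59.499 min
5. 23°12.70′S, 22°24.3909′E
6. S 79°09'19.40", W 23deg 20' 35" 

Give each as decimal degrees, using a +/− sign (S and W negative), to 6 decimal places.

1. 17.529317, 131.471550
2. -5.875917, -152.000233
3. 13.177800, -46.955350
4. -36.019372, 59.991650
5. -23.211667, 22.406515
6. -79.155389, -23.343056

Point 1:
  φ: split at 2 digits → 17° and 31.759′; 17 + 31.759/60 = 17.5293167
  N → positive
  Longitude: degrees = first 3 digits = 131, minutes = 28.293; 131 + 28.293/60 = 131.4715500
  E ⇒ keep positive
Point 2:
  Latitude: 52.555′ = 0.875917°; total 5.8759167
  S ⇒ negate
  Longitude: 152 + 0.014/60 = 152.0002333
  W ⇒ negate
Point 3:
  φ: degrees = first 2 digits = 13, minutes = 10.668; 13 + 10.668/60 = 13.1778000
  N ⇒ keep positive
  Longitude: degrees = first 3 digits = 46, minutes = 57.321; 46 + 57.321/60 = 46.9553500
  W → negative
Point 4:
  φ: 36 + 1.1623/60 = 36.0193717
  S → negative
  Longitude: 59.499′ = 0.991650°; total 59.9916500
  E → positive
Point 5:
  Lat: 23 + 12.7/60 = 23.2116667
  S → negative
  λ: 24.3909′ = 0.406515°; total 22.4065150
  E → positive
Point 6:
  Lat: 79 + 9/60 + 19.4/3600 = 79.1553889
  S → negative
  λ: 20′ + 35″ = 20.58333′; 23 + 20.58333/60 = 23.3430556
  W → negative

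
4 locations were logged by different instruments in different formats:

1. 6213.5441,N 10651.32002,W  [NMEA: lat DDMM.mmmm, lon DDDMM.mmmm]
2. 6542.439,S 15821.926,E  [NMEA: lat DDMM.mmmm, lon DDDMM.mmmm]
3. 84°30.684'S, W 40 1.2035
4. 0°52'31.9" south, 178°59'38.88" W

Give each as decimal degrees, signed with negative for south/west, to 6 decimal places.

1. 62.225735, -106.855334
2. -65.707317, 158.365433
3. -84.511400, -40.020058
4. -0.875528, -178.994133

Point 1:
  Lat: split at 2 digits → 62° and 13.5441′; 62 + 13.5441/60 = 62.2257350
  N → positive
  λ: degrees = first 3 digits = 106, minutes = 51.32002; 106 + 51.32002/60 = 106.8553337
  W → negative
Point 2:
  φ: split at 2 digits → 65° and 42.439′; 65 + 42.439/60 = 65.7073167
  hemisphere S, so the sign is −
  Longitude: degrees = first 3 digits = 158, minutes = 21.926; 158 + 21.926/60 = 158.3654333
  E ⇒ keep positive
Point 3:
  Lat: 84 + 30.684/60 = 84.5114000
  S → negative
  Longitude: 1.2035′ = 0.020058°; total 40.0200583
  W ⇒ negate
Point 4:
  φ: 0° + 52/60 + 31.9/3600 = 0 + 0.866667 + 0.008861 = 0.8755278
  S ⇒ negate
  Longitude: 59′ + 38.88″ = 59.64800′; 178 + 59.64800/60 = 178.9941333
  hemisphere W, so the sign is −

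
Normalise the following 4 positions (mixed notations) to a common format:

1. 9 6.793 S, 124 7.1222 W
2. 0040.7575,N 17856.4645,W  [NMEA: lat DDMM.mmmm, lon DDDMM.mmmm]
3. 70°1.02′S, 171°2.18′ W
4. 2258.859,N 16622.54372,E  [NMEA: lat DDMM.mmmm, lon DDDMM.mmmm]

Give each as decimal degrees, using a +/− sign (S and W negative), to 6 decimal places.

1. -9.113217, -124.118703
2. 0.679292, -178.941075
3. -70.017000, -171.036333
4. 22.980983, 166.375729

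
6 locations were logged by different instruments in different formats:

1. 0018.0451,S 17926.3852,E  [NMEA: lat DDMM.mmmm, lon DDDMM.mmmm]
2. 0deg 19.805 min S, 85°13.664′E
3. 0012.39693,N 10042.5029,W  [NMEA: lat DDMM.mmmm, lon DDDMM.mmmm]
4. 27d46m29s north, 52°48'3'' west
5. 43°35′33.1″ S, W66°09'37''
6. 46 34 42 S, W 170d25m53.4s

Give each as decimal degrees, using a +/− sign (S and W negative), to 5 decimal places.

1. -0.30075, 179.43975
2. -0.33008, 85.22773
3. 0.20662, -100.70838
4. 27.77472, -52.80083
5. -43.59253, -66.16028
6. -46.57833, -170.43150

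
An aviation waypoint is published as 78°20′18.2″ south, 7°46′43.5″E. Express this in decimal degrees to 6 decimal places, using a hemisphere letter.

78.338389° S, 7.778750° E

φ: 20′ + 18.2″ = 20.30333′; 78 + 20.30333/60 = 78.3383889
Longitude: 7° + 46/60 + 43.5/3600 = 7 + 0.766667 + 0.012083 = 7.7787500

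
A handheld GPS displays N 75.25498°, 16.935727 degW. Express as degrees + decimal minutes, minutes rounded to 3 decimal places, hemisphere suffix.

75° 15.299′ N, 16° 56.144′ W

φ: 75° + 0.254980 × 60 = 75° 15.29880′
λ: 16° + 0.935727 × 60 = 16° 56.14362′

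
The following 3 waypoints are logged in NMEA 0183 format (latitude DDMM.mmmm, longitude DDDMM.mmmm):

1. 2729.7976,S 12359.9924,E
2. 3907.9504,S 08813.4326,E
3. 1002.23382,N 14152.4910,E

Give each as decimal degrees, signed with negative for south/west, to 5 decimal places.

1. -27.49663, 123.99987
2. -39.13251, 88.22388
3. 10.03723, 141.87485

Point 1:
  Latitude: degrees = first 2 digits = 27, minutes = 29.7976; 27 + 29.7976/60 = 27.496627
  S → negative
  Lon: split at 3 digits → 123° and 59.9924′; 123 + 59.9924/60 = 123.999873
  E ⇒ keep positive
Point 2:
  Latitude: split at 2 digits → 39° and 7.9504′; 39 + 7.9504/60 = 39.132507
  S → negative
  λ: split at 3 digits → 088° and 13.4326′; 88 + 13.4326/60 = 88.223877
  E ⇒ keep positive
Point 3:
  φ: split at 2 digits → 10° and 2.23382′; 10 + 2.23382/60 = 10.037230
  N ⇒ keep positive
  λ: degrees = first 3 digits = 141, minutes = 52.491; 141 + 52.491/60 = 141.874850
  E ⇒ keep positive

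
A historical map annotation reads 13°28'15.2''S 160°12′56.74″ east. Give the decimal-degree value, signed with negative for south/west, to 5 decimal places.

-13.47089, 160.21576

φ: 13 + 28/60 + 15.2/3600 = 13.470889
S → negative
Lon: 160° + 12/60 + 56.74/3600 = 160 + 0.200000 + 0.015761 = 160.215761
E → positive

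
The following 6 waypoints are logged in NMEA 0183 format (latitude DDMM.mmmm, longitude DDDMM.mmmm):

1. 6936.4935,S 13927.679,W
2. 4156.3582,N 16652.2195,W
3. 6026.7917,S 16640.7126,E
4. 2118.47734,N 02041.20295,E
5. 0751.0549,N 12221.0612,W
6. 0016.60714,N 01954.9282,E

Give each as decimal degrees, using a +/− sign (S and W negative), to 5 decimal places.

Point 1:
  φ: split at 2 digits → 69° and 36.4935′; 69 + 36.4935/60 = 69.608225
  S → negative
  λ: split at 3 digits → 139° and 27.679′; 139 + 27.679/60 = 139.461317
  W → negative
Point 2:
  Lat: split at 2 digits → 41° and 56.3582′; 41 + 56.3582/60 = 41.939303
  N ⇒ keep positive
  Longitude: degrees = first 3 digits = 166, minutes = 52.2195; 166 + 52.2195/60 = 166.870325
  hemisphere W, so the sign is −
Point 3:
  Latitude: degrees = first 2 digits = 60, minutes = 26.7917; 60 + 26.7917/60 = 60.446528
  S ⇒ negate
  λ: degrees = first 3 digits = 166, minutes = 40.7126; 166 + 40.7126/60 = 166.678543
  E ⇒ keep positive
Point 4:
  Latitude: degrees = first 2 digits = 21, minutes = 18.47734; 21 + 18.47734/60 = 21.307956
  N → positive
  Lon: degrees = first 3 digits = 20, minutes = 41.20295; 20 + 41.20295/60 = 20.686716
  E → positive
Point 5:
  φ: split at 2 digits → 07° and 51.0549′; 7 + 51.0549/60 = 7.850915
  N ⇒ keep positive
  Longitude: split at 3 digits → 122° and 21.0612′; 122 + 21.0612/60 = 122.351020
  hemisphere W, so the sign is −
Point 6:
  φ: degrees = first 2 digits = 0, minutes = 16.60714; 0 + 16.60714/60 = 0.276786
  N → positive
  λ: split at 3 digits → 019° and 54.9282′; 19 + 54.9282/60 = 19.915470
  E → positive

1. -69.60823, -139.46132
2. 41.93930, -166.87033
3. -60.44653, 166.67854
4. 21.30796, 20.68672
5. 7.85092, -122.35102
6. 0.27679, 19.91547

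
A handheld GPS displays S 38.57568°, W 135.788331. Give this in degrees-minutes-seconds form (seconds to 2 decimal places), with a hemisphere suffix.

38°34′32.45″ S, 135°47′17.99″ W

φ: whole degrees 38; 34.54080′ → 34′ and 32.4480″
Lon: 0.788331° → 47.29986′; 0.29986 × 60 = 17.9916″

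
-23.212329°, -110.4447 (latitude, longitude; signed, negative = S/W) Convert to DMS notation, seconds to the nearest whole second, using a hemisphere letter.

Latitude is negative → S; |value| = 23.212329
φ: 0.212329 × 60 = 12.73974′ → 12′, remainder × 60 = 44.38″
Longitude is negative → W; |value| = 110.444700
Lon: 0.444700 × 60 = 26.68200′ → 26′, remainder × 60 = 40.92″

23°12′44″ S, 110°26′41″ W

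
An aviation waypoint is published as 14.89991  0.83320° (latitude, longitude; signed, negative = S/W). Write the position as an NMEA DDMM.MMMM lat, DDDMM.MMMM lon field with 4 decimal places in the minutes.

Lat: fractional part 0.899910 → 53.994600 minutes
Longitude: minutes = (0.833200 − 0) × 60 = 49.992000

1453.9946,N / 00049.9920,E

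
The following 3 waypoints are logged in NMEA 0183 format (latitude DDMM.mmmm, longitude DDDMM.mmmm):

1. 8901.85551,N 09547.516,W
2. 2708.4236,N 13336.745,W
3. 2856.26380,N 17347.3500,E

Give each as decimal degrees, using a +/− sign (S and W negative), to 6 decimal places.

1. 89.030925, -95.791933
2. 27.140393, -133.612417
3. 28.937730, 173.789167

Point 1:
  φ: degrees = first 2 digits = 89, minutes = 1.85551; 89 + 1.85551/60 = 89.0309252
  N → positive
  λ: split at 3 digits → 095° and 47.516′; 95 + 47.516/60 = 95.7919333
  W ⇒ negate
Point 2:
  φ: split at 2 digits → 27° and 8.4236′; 27 + 8.4236/60 = 27.1403933
  N ⇒ keep positive
  Longitude: split at 3 digits → 133° and 36.745′; 133 + 36.745/60 = 133.6124167
  hemisphere W, so the sign is −
Point 3:
  Lat: degrees = first 2 digits = 28, minutes = 56.2638; 28 + 56.2638/60 = 28.9377300
  N → positive
  Longitude: split at 3 digits → 173° and 47.35′; 173 + 47.35/60 = 173.7891667
  E → positive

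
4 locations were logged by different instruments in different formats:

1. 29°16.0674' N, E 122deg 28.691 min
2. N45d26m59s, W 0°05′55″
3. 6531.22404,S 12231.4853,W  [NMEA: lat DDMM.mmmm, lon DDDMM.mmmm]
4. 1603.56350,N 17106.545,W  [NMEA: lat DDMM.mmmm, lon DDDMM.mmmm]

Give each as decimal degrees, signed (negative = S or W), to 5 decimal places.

1. 29.26779, 122.47818
2. 45.44972, -0.09861
3. -65.52040, -122.52476
4. 16.05939, -171.10908

Point 1:
  Latitude: 29 + 16.0674/60 = 29.267790
  N → positive
  Longitude: 28.691′ = 0.478183°; total 122.478183
  E ⇒ keep positive
Point 2:
  Latitude: 26′ + 59″ = 26.98333′; 45 + 26.98333/60 = 45.449722
  N → positive
  Lon: 0 + 5/60 + 55/3600 = 0.098611
  W → negative
Point 3:
  Latitude: degrees = first 2 digits = 65, minutes = 31.22404; 65 + 31.22404/60 = 65.520401
  hemisphere S, so the sign is −
  λ: degrees = first 3 digits = 122, minutes = 31.4853; 122 + 31.4853/60 = 122.524755
  W ⇒ negate
Point 4:
  Lat: degrees = first 2 digits = 16, minutes = 3.5635; 16 + 3.5635/60 = 16.059392
  N ⇒ keep positive
  Lon: split at 3 digits → 171° and 6.545′; 171 + 6.545/60 = 171.109083
  W → negative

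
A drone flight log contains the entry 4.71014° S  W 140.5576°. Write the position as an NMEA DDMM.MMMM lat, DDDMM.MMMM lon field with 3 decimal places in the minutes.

0442.608,S / 14033.456,W

Lat: fractional part 0.710140 → 42.60840 minutes
Lon: minutes = (140.557600 − 140) × 60 = 33.45600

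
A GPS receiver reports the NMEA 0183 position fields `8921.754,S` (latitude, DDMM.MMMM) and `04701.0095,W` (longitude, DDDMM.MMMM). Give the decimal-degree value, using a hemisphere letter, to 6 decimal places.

89.362567° S, 47.016825° W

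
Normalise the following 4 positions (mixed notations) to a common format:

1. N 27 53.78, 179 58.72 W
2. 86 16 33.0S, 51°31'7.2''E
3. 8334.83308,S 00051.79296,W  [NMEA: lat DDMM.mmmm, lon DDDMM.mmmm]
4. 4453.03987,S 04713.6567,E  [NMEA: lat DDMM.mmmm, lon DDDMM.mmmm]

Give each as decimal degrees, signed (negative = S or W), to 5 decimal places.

1. 27.89633, -179.97867
2. -86.27583, 51.51867
3. -83.58055, -0.86322
4. -44.88400, 47.22761

Point 1:
  φ: 53.78′ = 0.896333°; total 27.896333
  N → positive
  Longitude: 58.72′ = 0.978667°; total 179.978667
  W ⇒ negate
Point 2:
  Lat: 86° + 16/60 + 33/3600 = 86 + 0.266667 + 0.009167 = 86.275833
  S → negative
  Lon: 31′ + 7.2″ = 31.12000′; 51 + 31.12000/60 = 51.518667
  E ⇒ keep positive
Point 3:
  Lat: degrees = first 2 digits = 83, minutes = 34.83308; 83 + 34.83308/60 = 83.580551
  hemisphere S, so the sign is −
  Longitude: split at 3 digits → 000° and 51.79296′; 0 + 51.79296/60 = 0.863216
  hemisphere W, so the sign is −
Point 4:
  Lat: degrees = first 2 digits = 44, minutes = 53.03987; 44 + 53.03987/60 = 44.883998
  S ⇒ negate
  Longitude: split at 3 digits → 047° and 13.6567′; 47 + 13.6567/60 = 47.227612
  E → positive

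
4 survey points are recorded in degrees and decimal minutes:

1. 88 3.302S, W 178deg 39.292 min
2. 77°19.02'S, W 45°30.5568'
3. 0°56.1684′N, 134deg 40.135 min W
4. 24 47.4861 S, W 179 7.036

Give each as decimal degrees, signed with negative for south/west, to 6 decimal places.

Point 1:
  φ: 3.302′ = 0.055033°; total 88.0550333
  hemisphere S, so the sign is −
  Longitude: 178 + 39.292/60 = 178.6548667
  W → negative
Point 2:
  φ: 19.02′ = 0.317000°; total 77.3170000
  S ⇒ negate
  Longitude: 45 + 30.5568/60 = 45.5092800
  hemisphere W, so the sign is −
Point 3:
  φ: 56.1684′ = 0.936140°; total 0.9361400
  N → positive
  Lon: 134 + 40.135/60 = 134.6689167
  W ⇒ negate
Point 4:
  Lat: 24 + 47.4861/60 = 24.7914350
  S ⇒ negate
  λ: 7.036′ = 0.117267°; total 179.1172667
  W → negative

1. -88.055033, -178.654867
2. -77.317000, -45.509280
3. 0.936140, -134.668917
4. -24.791435, -179.117267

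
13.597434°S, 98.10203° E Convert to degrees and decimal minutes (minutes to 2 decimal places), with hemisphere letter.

φ: 13° + 0.597434 × 60 = 13° 35.8460′
λ: 98° + 0.102030 × 60 = 98° 6.1218′

13° 35.85′ S, 98° 6.12′ E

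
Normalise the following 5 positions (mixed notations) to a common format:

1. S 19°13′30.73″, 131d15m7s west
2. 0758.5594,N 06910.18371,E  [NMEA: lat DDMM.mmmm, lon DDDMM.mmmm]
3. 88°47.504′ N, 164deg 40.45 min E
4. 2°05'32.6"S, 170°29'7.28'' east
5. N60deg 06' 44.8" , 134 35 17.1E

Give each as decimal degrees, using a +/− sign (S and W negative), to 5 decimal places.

Point 1:
  Lat: 19° + 13/60 + 30.73/3600 = 19 + 0.216667 + 0.008536 = 19.225203
  S ⇒ negate
  λ: 15′ + 7″ = 15.11667′; 131 + 15.11667/60 = 131.251944
  W → negative
Point 2:
  Latitude: degrees = first 2 digits = 7, minutes = 58.5594; 7 + 58.5594/60 = 7.975990
  N ⇒ keep positive
  λ: degrees = first 3 digits = 69, minutes = 10.18371; 69 + 10.18371/60 = 69.169729
  E ⇒ keep positive
Point 3:
  Latitude: 47.504′ = 0.791733°; total 88.791733
  N ⇒ keep positive
  λ: 164 + 40.45/60 = 164.674167
  E → positive
Point 4:
  Latitude: 2° + 5/60 + 32.6/3600 = 2 + 0.083333 + 0.009056 = 2.092389
  S → negative
  Longitude: 170° + 29/60 + 7.28/3600 = 170 + 0.483333 + 0.002022 = 170.485356
  E ⇒ keep positive
Point 5:
  Latitude: 60° + 6/60 + 44.8/3600 = 60 + 0.100000 + 0.012444 = 60.112444
  N → positive
  Lon: 134° + 35/60 + 17.1/3600 = 134 + 0.583333 + 0.004750 = 134.588083
  E ⇒ keep positive

1. -19.22520, -131.25194
2. 7.97599, 69.16973
3. 88.79173, 164.67417
4. -2.09239, 170.48536
5. 60.11244, 134.58808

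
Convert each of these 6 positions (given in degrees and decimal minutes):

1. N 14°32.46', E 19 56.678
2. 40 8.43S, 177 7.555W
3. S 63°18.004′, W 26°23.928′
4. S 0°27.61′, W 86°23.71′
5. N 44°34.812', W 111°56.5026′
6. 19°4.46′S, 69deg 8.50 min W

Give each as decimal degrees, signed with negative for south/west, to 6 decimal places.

Point 1:
  Lat: 14 + 32.46/60 = 14.5410000
  N ⇒ keep positive
  Longitude: 19 + 56.678/60 = 19.9446333
  E → positive
Point 2:
  Latitude: 8.43′ = 0.140500°; total 40.1405000
  S → negative
  Lon: 7.555′ = 0.125917°; total 177.1259167
  hemisphere W, so the sign is −
Point 3:
  Lat: 63 + 18.004/60 = 63.3000667
  hemisphere S, so the sign is −
  λ: 26 + 23.928/60 = 26.3988000
  W → negative
Point 4:
  φ: 27.61′ = 0.460167°; total 0.4601667
  hemisphere S, so the sign is −
  Longitude: 23.71′ = 0.395167°; total 86.3951667
  W ⇒ negate
Point 5:
  φ: 34.812′ = 0.580200°; total 44.5802000
  N ⇒ keep positive
  Lon: 111 + 56.5026/60 = 111.9417100
  hemisphere W, so the sign is −
Point 6:
  φ: 4.46′ = 0.074333°; total 19.0743333
  hemisphere S, so the sign is −
  Lon: 69 + 8.5/60 = 69.1416667
  W → negative

1. 14.541000, 19.944633
2. -40.140500, -177.125917
3. -63.300067, -26.398800
4. -0.460167, -86.395167
5. 44.580200, -111.941710
6. -19.074333, -69.141667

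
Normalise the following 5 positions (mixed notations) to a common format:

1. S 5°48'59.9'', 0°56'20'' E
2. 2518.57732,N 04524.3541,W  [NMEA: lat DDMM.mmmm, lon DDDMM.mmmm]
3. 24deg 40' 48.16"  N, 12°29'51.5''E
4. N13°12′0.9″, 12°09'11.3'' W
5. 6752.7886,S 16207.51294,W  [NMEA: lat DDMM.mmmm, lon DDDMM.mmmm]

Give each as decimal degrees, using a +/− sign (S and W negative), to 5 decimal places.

1. -5.81664, 0.93889
2. 25.30962, -45.40590
3. 24.68004, 12.49764
4. 13.20025, -12.15314
5. -67.87981, -162.12522

Point 1:
  φ: 5° + 48/60 + 59.9/3600 = 5 + 0.800000 + 0.016639 = 5.816639
  hemisphere S, so the sign is −
  Lon: 0 + 56/60 + 20/3600 = 0.938889
  E → positive
Point 2:
  Lat: split at 2 digits → 25° and 18.57732′; 25 + 18.57732/60 = 25.309622
  N ⇒ keep positive
  Longitude: degrees = first 3 digits = 45, minutes = 24.3541; 45 + 24.3541/60 = 45.405902
  W → negative
Point 3:
  Latitude: 24° + 40/60 + 48.16/3600 = 24 + 0.666667 + 0.013378 = 24.680044
  N ⇒ keep positive
  λ: 29′ + 51.5″ = 29.85833′; 12 + 29.85833/60 = 12.497639
  E ⇒ keep positive
Point 4:
  φ: 13 + 12/60 + 0.9/3600 = 13.200250
  N ⇒ keep positive
  Longitude: 12° + 9/60 + 11.3/3600 = 12 + 0.150000 + 0.003139 = 12.153139
  W → negative
Point 5:
  Latitude: degrees = first 2 digits = 67, minutes = 52.7886; 67 + 52.7886/60 = 67.879810
  S → negative
  Longitude: degrees = first 3 digits = 162, minutes = 7.51294; 162 + 7.51294/60 = 162.125216
  W → negative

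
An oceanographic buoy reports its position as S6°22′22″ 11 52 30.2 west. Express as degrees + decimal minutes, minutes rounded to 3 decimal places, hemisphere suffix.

6° 22.367′ S, 11° 52.503′ W

Lat: 22 + 22/60 = 22.36667′
Longitude: seconds/60 = 0.50333; minutes = 52 + 0.50333 = 52.50333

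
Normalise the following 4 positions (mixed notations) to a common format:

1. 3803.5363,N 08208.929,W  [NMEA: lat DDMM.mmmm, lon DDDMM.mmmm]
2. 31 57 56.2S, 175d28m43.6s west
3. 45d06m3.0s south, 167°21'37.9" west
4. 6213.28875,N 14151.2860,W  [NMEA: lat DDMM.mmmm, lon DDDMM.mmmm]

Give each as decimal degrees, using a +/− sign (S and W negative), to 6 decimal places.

Point 1:
  Lat: split at 2 digits → 38° and 3.5363′; 38 + 3.5363/60 = 38.0589383
  N ⇒ keep positive
  λ: degrees = first 3 digits = 82, minutes = 8.929; 82 + 8.929/60 = 82.1488167
  hemisphere W, so the sign is −
Point 2:
  φ: 31° + 57/60 + 56.2/3600 = 31 + 0.950000 + 0.015611 = 31.9656111
  hemisphere S, so the sign is −
  Longitude: 175 + 28/60 + 43.6/3600 = 175.4787778
  hemisphere W, so the sign is −
Point 3:
  Lat: 6′ + 3″ = 6.05000′; 45 + 6.05000/60 = 45.1008333
  hemisphere S, so the sign is −
  λ: 21′ + 37.9″ = 21.63167′; 167 + 21.63167/60 = 167.3605278
  hemisphere W, so the sign is −
Point 4:
  Lat: degrees = first 2 digits = 62, minutes = 13.28875; 62 + 13.28875/60 = 62.2214792
  N ⇒ keep positive
  Longitude: degrees = first 3 digits = 141, minutes = 51.286; 141 + 51.286/60 = 141.8547667
  W → negative

1. 38.058938, -82.148817
2. -31.965611, -175.478778
3. -45.100833, -167.360528
4. 62.221479, -141.854767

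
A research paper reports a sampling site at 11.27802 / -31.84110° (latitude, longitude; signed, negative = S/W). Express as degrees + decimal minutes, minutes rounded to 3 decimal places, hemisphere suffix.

11° 16.681′ N, 31° 50.466′ W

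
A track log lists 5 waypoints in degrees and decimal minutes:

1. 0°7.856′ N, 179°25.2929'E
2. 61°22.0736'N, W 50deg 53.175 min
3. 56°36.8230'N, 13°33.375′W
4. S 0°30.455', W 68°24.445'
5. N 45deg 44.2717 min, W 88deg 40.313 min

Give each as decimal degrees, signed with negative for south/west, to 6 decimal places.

Point 1:
  φ: 0 + 7.856/60 = 0.1309333
  N ⇒ keep positive
  Lon: 25.2929′ = 0.421548°; total 179.4215483
  E → positive
Point 2:
  Latitude: 61 + 22.0736/60 = 61.3678933
  N ⇒ keep positive
  Lon: 50 + 53.175/60 = 50.8862500
  W ⇒ negate
Point 3:
  φ: 56 + 36.823/60 = 56.6137167
  N → positive
  Lon: 13 + 33.375/60 = 13.5562500
  hemisphere W, so the sign is −
Point 4:
  Lat: 0 + 30.455/60 = 0.5075833
  S → negative
  Lon: 68 + 24.445/60 = 68.4074167
  hemisphere W, so the sign is −
Point 5:
  φ: 45 + 44.2717/60 = 45.7378617
  N ⇒ keep positive
  Longitude: 40.313′ = 0.671883°; total 88.6718833
  W ⇒ negate

1. 0.130933, 179.421548
2. 61.367893, -50.886250
3. 56.613717, -13.556250
4. -0.507583, -68.407417
5. 45.737862, -88.671883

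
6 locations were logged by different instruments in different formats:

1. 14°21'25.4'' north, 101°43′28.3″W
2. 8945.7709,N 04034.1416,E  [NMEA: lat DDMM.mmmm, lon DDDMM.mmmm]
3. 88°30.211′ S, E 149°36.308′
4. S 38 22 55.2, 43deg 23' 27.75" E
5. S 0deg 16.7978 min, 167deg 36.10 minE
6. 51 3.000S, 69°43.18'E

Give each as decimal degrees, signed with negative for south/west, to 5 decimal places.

Point 1:
  φ: 14 + 21/60 + 25.4/3600 = 14.357056
  N → positive
  Longitude: 43′ + 28.3″ = 43.47167′; 101 + 43.47167/60 = 101.724528
  hemisphere W, so the sign is −
Point 2:
  φ: degrees = first 2 digits = 89, minutes = 45.7709; 89 + 45.7709/60 = 89.762848
  N → positive
  Longitude: degrees = first 3 digits = 40, minutes = 34.1416; 40 + 34.1416/60 = 40.569027
  E → positive
Point 3:
  Latitude: 88 + 30.211/60 = 88.503517
  hemisphere S, so the sign is −
  λ: 36.308′ = 0.605133°; total 149.605133
  E ⇒ keep positive
Point 4:
  Lat: 38° + 22/60 + 55.2/3600 = 38 + 0.366667 + 0.015333 = 38.382000
  S → negative
  λ: 43 + 23/60 + 27.75/3600 = 43.391042
  E ⇒ keep positive
Point 5:
  Lat: 0 + 16.7978/60 = 0.279963
  S → negative
  λ: 36.1′ = 0.601667°; total 167.601667
  E ⇒ keep positive
Point 6:
  φ: 51 + 3/60 = 51.050000
  S → negative
  Longitude: 69 + 43.18/60 = 69.719667
  E ⇒ keep positive

1. 14.35706, -101.72453
2. 89.76285, 40.56903
3. -88.50352, 149.60513
4. -38.38200, 43.39104
5. -0.27996, 167.60167
6. -51.05000, 69.71967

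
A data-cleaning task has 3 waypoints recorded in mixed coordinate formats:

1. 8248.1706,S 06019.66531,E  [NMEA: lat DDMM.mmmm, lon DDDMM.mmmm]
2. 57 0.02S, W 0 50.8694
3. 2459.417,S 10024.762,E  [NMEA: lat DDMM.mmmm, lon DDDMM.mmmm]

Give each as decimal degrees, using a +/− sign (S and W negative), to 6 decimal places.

Point 1:
  φ: degrees = first 2 digits = 82, minutes = 48.1706; 82 + 48.1706/60 = 82.8028433
  S ⇒ negate
  λ: degrees = first 3 digits = 60, minutes = 19.66531; 60 + 19.66531/60 = 60.3277552
  E → positive
Point 2:
  φ: 0.02′ = 0.000333°; total 57.0003333
  S ⇒ negate
  Lon: 50.8694′ = 0.847823°; total 0.8478233
  hemisphere W, so the sign is −
Point 3:
  Lat: degrees = first 2 digits = 24, minutes = 59.417; 24 + 59.417/60 = 24.9902833
  S → negative
  Lon: degrees = first 3 digits = 100, minutes = 24.762; 100 + 24.762/60 = 100.4127000
  E ⇒ keep positive

1. -82.802843, 60.327755
2. -57.000333, -0.847823
3. -24.990283, 100.412700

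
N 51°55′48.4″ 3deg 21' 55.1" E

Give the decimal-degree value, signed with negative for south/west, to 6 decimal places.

φ: 55′ + 48.4″ = 55.80667′; 51 + 55.80667/60 = 51.9301111
N → positive
λ: 3 + 21/60 + 55.1/3600 = 3.3653056
E → positive

51.930111, 3.365306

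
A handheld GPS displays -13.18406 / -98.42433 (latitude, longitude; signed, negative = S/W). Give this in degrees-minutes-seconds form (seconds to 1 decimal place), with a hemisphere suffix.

Latitude is negative → S; |value| = 13.184060
φ: 0.184060° → 11.04360′; 0.04360 × 60 = 2.616″
Longitude is negative → W; |value| = 98.424330
λ: 0.424330 × 60 = 25.45980′ → 25′, remainder × 60 = 27.588″

13°11′2.6″ S, 98°25′27.6″ W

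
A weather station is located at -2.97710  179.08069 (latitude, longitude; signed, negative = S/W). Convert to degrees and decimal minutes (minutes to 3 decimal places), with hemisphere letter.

2° 58.626′ S, 179° 4.841′ E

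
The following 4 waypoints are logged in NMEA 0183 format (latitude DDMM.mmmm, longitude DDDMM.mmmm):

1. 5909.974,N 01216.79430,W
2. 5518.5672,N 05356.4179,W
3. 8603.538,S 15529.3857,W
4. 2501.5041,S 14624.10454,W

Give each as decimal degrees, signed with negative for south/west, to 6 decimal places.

Point 1:
  Lat: split at 2 digits → 59° and 9.974′; 59 + 9.974/60 = 59.1662333
  N ⇒ keep positive
  λ: split at 3 digits → 012° and 16.7943′; 12 + 16.7943/60 = 12.2799050
  hemisphere W, so the sign is −
Point 2:
  Latitude: degrees = first 2 digits = 55, minutes = 18.5672; 55 + 18.5672/60 = 55.3094533
  N → positive
  λ: split at 3 digits → 053° and 56.4179′; 53 + 56.4179/60 = 53.9402983
  W ⇒ negate
Point 3:
  Latitude: split at 2 digits → 86° and 3.538′; 86 + 3.538/60 = 86.0589667
  S ⇒ negate
  Lon: split at 3 digits → 155° and 29.3857′; 155 + 29.3857/60 = 155.4897617
  W → negative
Point 4:
  φ: degrees = first 2 digits = 25, minutes = 1.5041; 25 + 1.5041/60 = 25.0250683
  S → negative
  λ: degrees = first 3 digits = 146, minutes = 24.10454; 146 + 24.10454/60 = 146.4017423
  W → negative

1. 59.166233, -12.279905
2. 55.309453, -53.940298
3. -86.058967, -155.489762
4. -25.025068, -146.401742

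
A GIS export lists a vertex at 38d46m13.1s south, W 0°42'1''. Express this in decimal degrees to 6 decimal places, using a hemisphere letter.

38.770306° S, 0.700278° W

Lat: 38 + 46/60 + 13.1/3600 = 38.7703056
Longitude: 0° + 42/60 + 1/3600 = 0 + 0.700000 + 0.000278 = 0.7002778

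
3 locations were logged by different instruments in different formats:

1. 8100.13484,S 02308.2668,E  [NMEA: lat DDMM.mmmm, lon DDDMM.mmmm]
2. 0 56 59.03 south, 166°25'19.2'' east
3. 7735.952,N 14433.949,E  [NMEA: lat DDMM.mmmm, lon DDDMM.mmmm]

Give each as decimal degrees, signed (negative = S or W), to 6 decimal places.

Point 1:
  φ: degrees = first 2 digits = 81, minutes = 0.13484; 81 + 0.13484/60 = 81.0022473
  S ⇒ negate
  λ: split at 3 digits → 023° and 8.2668′; 23 + 8.2668/60 = 23.1377800
  E ⇒ keep positive
Point 2:
  φ: 0° + 56/60 + 59.03/3600 = 0 + 0.933333 + 0.016397 = 0.9497306
  S ⇒ negate
  Lon: 166 + 25/60 + 19.2/3600 = 166.4220000
  E ⇒ keep positive
Point 3:
  Lat: split at 2 digits → 77° and 35.952′; 77 + 35.952/60 = 77.5992000
  N ⇒ keep positive
  Lon: split at 3 digits → 144° and 33.949′; 144 + 33.949/60 = 144.5658167
  E ⇒ keep positive

1. -81.002247, 23.137780
2. -0.949731, 166.422000
3. 77.599200, 144.565817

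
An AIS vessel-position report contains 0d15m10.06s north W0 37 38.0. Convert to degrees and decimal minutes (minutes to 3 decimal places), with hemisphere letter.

φ: 15 + 10.06/60 = 15.16767′
λ: 37 + 38/60 = 37.63333′

0° 15.168′ N, 0° 37.633′ W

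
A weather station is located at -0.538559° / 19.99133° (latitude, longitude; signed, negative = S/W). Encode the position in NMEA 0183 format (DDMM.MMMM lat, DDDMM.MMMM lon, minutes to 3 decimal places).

0032.314,S / 01959.480,E

Latitude is negative → S; |value| = 0.538559
Lat: minutes = (0.538559 − 0) × 60 = 32.31354
Lon: minutes = (19.991330 − 19) × 60 = 59.47980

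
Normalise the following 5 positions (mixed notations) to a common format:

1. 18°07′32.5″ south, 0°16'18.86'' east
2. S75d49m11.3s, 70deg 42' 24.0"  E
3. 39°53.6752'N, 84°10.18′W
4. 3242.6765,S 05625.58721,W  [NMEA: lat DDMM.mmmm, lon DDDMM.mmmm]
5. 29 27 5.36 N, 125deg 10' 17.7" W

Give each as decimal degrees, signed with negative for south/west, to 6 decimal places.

Point 1:
  Lat: 7′ + 32.5″ = 7.54167′; 18 + 7.54167/60 = 18.1256944
  hemisphere S, so the sign is −
  Lon: 0° + 16/60 + 18.86/3600 = 0 + 0.266667 + 0.005239 = 0.2719056
  E → positive
Point 2:
  Lat: 75 + 49/60 + 11.3/3600 = 75.8198056
  S ⇒ negate
  λ: 42′ + 24″ = 42.40000′; 70 + 42.40000/60 = 70.7066667
  E ⇒ keep positive
Point 3:
  φ: 39 + 53.6752/60 = 39.8945867
  N → positive
  λ: 10.18′ = 0.169667°; total 84.1696667
  W ⇒ negate
Point 4:
  φ: degrees = first 2 digits = 32, minutes = 42.6765; 32 + 42.6765/60 = 32.7112750
  S → negative
  Longitude: split at 3 digits → 056° and 25.58721′; 56 + 25.58721/60 = 56.4264535
  hemisphere W, so the sign is −
Point 5:
  Latitude: 29° + 27/60 + 5.36/3600 = 29 + 0.450000 + 0.001489 = 29.4514889
  N ⇒ keep positive
  Longitude: 125° + 10/60 + 17.7/3600 = 125 + 0.166667 + 0.004917 = 125.1715833
  W ⇒ negate

1. -18.125694, 0.271906
2. -75.819806, 70.706667
3. 39.894587, -84.169667
4. -32.711275, -56.426454
5. 29.451489, -125.171583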